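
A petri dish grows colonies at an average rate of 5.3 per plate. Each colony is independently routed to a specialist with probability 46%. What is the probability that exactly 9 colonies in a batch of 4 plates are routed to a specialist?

Thinning: the colonies that are routed to a specialist themselves form a Poisson process with rate 0.46 × 5.3 = 2.438 per plate.
Over the interval, μ = 2.438 × 4 = 9.752 (a batch of 4 plates = 4 plates).
P(N = 9) = e^(−9.752) · 9.752^9/9! ≈ 0.1279.

0.1279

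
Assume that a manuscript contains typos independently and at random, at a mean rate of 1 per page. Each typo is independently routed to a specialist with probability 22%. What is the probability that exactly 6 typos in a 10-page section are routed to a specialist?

0.0174

Thinning: the typos that are routed to a specialist themselves form a Poisson process with rate 0.22 × 1 = 0.22 per page.
Over the interval, μ = 0.22 × 10 = 2.2 (a 10-page section = 10 pages).
P(N = 6) = e^(−2.2) · 2.2^6/6! ≈ 0.0174.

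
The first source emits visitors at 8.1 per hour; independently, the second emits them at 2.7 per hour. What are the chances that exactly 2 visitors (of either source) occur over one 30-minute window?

Independent Poisson processes superpose: combined rate λ = 8.1 + 2.7 = 10.8 per hour.
Over the interval, μ = 10.8 × 0.5 = 5.4 (a 30-minute window = 0.5 hours).
P(N = 2) = e^(−5.4) · 5.4^2/2! ≈ 0.0659.

0.0659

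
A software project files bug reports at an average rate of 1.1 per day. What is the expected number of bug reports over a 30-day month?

33

E[N] = λt = 1.1 × 30 = 33 (a 30-day month = 30 days).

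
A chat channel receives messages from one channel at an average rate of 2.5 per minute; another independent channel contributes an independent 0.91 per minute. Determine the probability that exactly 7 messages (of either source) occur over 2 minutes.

Independent Poisson processes superpose: combined rate λ = 2.5 + 0.91 = 3.41 per minute.
Over the interval, μ = 3.41 × 2 = 6.82 (2 minutes).
P(N = 7) = e^(−6.82) · 6.82^7/7! ≈ 0.1487.

0.1487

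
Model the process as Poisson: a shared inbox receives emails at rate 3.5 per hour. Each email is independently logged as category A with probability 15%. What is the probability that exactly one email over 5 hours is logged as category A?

0.1902

Thinning: the emails that are logged as category A themselves form a Poisson process with rate 0.15 × 3.5 = 0.525 per hour.
Over the interval, μ = 0.525 × 5 = 2.625 (5 hours).
P(N = 1) = e^(−2.625) · 2.625^1/1! ≈ 0.1902.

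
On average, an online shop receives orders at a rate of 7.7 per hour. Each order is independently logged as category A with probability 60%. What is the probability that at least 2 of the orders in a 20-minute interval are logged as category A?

0.4555

Thinning: the orders that are logged as category A themselves form a Poisson process with rate 0.6 × 7.7 = 4.62 per hour.
Over the interval, μ = 4.62 × 1/3 = 1.54 (a 20-minute interval = 1/3 hours).
P(N ≥ 2) = 1 − P(N ≤ 1) ≈ 0.4555.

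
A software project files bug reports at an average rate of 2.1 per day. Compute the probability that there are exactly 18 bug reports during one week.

Over the interval, μ = 2.1 × 7 = 14.7 (a week = 7 days).
P(N = 18) = e^(−μ) μ^18/18! = e^(−14.7) · 14.7^18/6402373705728000 ≈ 0.0663.

0.0663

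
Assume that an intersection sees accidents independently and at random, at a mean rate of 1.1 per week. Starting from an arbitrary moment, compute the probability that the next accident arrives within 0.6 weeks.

0.4831

Inter-arrival times are exponential with rate λ = 1.1 per week.
P(T ≤ 0.6) = 1 − e^(−λt) = 1 − e^(−1.1 × 0.6) = 1 − e^(−0.66) ≈ 0.4831.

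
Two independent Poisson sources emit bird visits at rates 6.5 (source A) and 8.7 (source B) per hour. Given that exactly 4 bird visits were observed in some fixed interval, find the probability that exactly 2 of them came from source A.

Given the total, each event is independently from source A with probability p = λ_A/(λ_A+λ_B) = 6.5/15.2 ≈ 0.4276.
So K ~ Binomial(4, 6.5/15.2): P(K = 2) = C(4,2) · (6.5/15.2)^2 · (8.7/15.2)^2 ≈ 0.3595.

0.3595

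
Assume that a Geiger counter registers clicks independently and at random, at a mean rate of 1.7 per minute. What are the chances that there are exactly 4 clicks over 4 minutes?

Over the interval, μ = 1.7 × 4 = 6.8 (4 minutes).
P(N = 4) = e^(−μ) μ^4/4! = e^(−6.8) · 6.8^4/24 ≈ 0.0992.

0.0992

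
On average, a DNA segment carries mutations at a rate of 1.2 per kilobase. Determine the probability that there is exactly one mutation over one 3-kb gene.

0.0984

Over the interval, μ = 1.2 × 3 = 3.6 (a 3-kb gene = 3 kilobases).
P(N = 1) = e^(−μ) μ^1/1! = e^(−3.6) · 3.6^1/1 ≈ 0.0984.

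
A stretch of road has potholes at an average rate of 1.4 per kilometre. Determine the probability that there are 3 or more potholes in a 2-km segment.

Over the interval, μ = 1.4 × 2 = 2.8 (a 2-km segment = 2 kilometres).
P(N ≥ 3) = 1 − P(N ≤ 2) = 1 − Σ_{j=0}^{2} e^(−μ) μ^j/j! ≈ 0.5305.

0.5305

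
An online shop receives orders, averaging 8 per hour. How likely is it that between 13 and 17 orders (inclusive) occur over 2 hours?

Over the interval, μ = 8 × 2 = 16 (2 hours).
P(13 ≤ N ≤ 17) = Σ_{j=13}^{17} e^(−16) · 16^j/j! ≈ 0.4662.

0.4662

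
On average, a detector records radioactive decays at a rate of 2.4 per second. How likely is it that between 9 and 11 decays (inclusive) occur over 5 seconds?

0.3066

Over the interval, μ = 2.4 × 5 = 12 (5 seconds).
P(9 ≤ N ≤ 11) = Σ_{j=9}^{11} e^(−12) · 12^j/j! ≈ 0.3066.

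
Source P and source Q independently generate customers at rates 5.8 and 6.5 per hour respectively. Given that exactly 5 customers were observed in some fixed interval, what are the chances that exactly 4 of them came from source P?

Given the total, each event is independently from source P with probability p = λ_P/(λ_P+λ_Q) = 5.8/12.3 ≈ 0.4715.
So K ~ Binomial(5, 5.8/12.3): P(K = 4) = C(5,4) · (5.8/12.3)^4 · (6.5/12.3)^1 ≈ 0.1306.

0.1306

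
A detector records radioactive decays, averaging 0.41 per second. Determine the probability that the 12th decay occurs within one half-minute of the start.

Over the interval, μ = 0.41 × 30 = 12.3 (a half-minute = 30 seconds).
The 12th arrival falls in the interval iff at least 12 events occur there: P(S_12 ≤ t) = P(N ≥ 12) = 1 − P(N ≤ 11) ≈ 0.5722.

0.5722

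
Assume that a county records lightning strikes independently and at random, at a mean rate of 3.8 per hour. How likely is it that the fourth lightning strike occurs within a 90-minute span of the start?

Over the interval, μ = 3.8 × 1.5 = 5.7 (a 90-minute span = 1.5 hours).
The fourth arrival falls in the interval iff at least 4 events occur there: P(S_4 ≤ t) = P(N ≥ 4) = 1 − P(N ≤ 3) ≈ 0.8200.

0.8200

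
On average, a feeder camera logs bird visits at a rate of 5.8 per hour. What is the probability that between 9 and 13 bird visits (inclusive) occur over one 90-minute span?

Over the interval, μ = 5.8 × 1.5 = 8.7 (a 90-minute span = 1.5 hours).
P(9 ≤ N ≤ 13) = Σ_{j=9}^{13} e^(−8.7) · 8.7^j/j! ≈ 0.4445.

0.4445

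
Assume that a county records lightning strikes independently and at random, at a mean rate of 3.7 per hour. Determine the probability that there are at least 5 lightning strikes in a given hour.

0.3128

With mean μ = 3.7 per hour,
P(N ≥ 5) = 1 − P(N ≤ 4) = 1 − Σ_{j=0}^{4} e^(−μ) μ^j/j! ≈ 0.3128.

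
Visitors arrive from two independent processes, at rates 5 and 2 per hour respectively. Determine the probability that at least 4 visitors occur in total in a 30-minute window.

Independent Poisson processes superpose: combined rate λ = 5 + 2 = 7 per hour.
Over the interval, μ = 7 × 0.5 = 3.5 (a 30-minute window = 0.5 hours).
P(N ≥ 4) = 1 − P(N ≤ 3) ≈ 0.4634.

0.4634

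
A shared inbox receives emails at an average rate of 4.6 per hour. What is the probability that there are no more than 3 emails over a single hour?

With mean μ = 4.6 per hour,
P(N ≤ 3) = Σ_{j=0}^{3} e^(−μ) μ^j/j! ≈ 0.3257.

0.3257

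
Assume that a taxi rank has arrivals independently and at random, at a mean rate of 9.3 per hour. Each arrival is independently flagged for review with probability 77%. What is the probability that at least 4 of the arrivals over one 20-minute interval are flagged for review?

Thinning: the arrivals that are flagged for review themselves form a Poisson process with rate 0.77 × 9.3 = 7.161 per hour.
Over the interval, μ = 7.161 × 1/3 = 2.387 (a 20-minute interval = 1/3 hours).
P(N ≥ 4) = 1 − P(N ≤ 3) ≈ 0.2186.

0.2186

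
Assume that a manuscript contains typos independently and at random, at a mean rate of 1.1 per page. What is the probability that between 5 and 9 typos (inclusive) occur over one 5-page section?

0.5887

Over the interval, μ = 1.1 × 5 = 5.5 (a 5-page section = 5 pages).
P(5 ≤ N ≤ 9) = Σ_{j=5}^{9} e^(−5.5) · 5.5^j/j! ≈ 0.5887.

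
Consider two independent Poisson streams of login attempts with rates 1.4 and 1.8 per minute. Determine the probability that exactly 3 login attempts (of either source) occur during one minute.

0.2226

Independent Poisson processes superpose: combined rate λ = 1.4 + 1.8 = 3.2 per minute.
So μ = 3.2.
P(N = 3) = e^(−3.2) · 3.2^3/3! ≈ 0.2226.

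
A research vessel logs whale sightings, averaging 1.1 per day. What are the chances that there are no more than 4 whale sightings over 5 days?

Over the interval, μ = 1.1 × 5 = 5.5 (5 days).
P(N ≤ 4) = Σ_{j=0}^{4} e^(−μ) μ^j/j! ≈ 0.3575.

0.3575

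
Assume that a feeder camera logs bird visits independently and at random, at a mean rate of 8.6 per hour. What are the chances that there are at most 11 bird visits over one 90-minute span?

Over the interval, μ = 8.6 × 1.5 = 12.9 (a 90-minute span = 1.5 hours).
P(N ≤ 11) = Σ_{j=0}^{11} e^(−μ) μ^j/j! ≈ 0.3634.

0.3634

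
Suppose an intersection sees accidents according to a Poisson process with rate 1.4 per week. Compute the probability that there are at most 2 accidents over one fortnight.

Over the interval, μ = 1.4 × 2 = 2.8 (a fortnight = 2 weeks).
P(N ≤ 2) = Σ_{j=0}^{2} e^(−μ) μ^j/j! ≈ 0.4695.

0.4695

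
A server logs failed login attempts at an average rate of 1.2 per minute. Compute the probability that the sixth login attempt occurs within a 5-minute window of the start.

Over the interval, μ = 1.2 × 5 = 6 (a 5-minute window = 5 minutes).
The sixth arrival falls in the interval iff at least 6 events occur there: P(S_6 ≤ t) = P(N ≥ 6) = 1 − P(N ≤ 5) ≈ 0.5543.

0.5543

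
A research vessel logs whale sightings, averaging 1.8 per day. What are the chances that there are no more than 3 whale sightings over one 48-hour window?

0.5152

Over the interval, μ = 1.8 × 2 = 3.6 (a 48-hour window = 2 days).
P(N ≤ 3) = Σ_{j=0}^{3} e^(−μ) μ^j/j! ≈ 0.5152.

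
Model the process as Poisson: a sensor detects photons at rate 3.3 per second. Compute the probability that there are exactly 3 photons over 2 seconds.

Over the interval, μ = 3.3 × 2 = 6.6 (2 seconds).
P(N = 3) = e^(−μ) μ^3/3! = e^(−6.6) · 6.6^3/6 ≈ 0.0652.

0.0652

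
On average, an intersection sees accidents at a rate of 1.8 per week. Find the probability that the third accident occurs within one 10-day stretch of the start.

Over the interval, μ = 1.8 × 10/7 ≈ 2.57143 (a 10-day stretch = 10/7 weeks).
The third arrival falls in the interval iff at least 3 events occur there: P(S_3 ≤ t) = P(N ≥ 3) = 1 − P(N ≤ 2) ≈ 0.4744.

0.4744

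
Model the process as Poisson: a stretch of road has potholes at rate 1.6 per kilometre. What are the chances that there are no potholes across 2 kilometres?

Over the interval, μ = 1.6 × 2 = 3.2 (2 kilometres).
P(N = 0) = e^(−μ) μ^0/0! = e^(−3.2) · 3.2^0/1 ≈ 0.0408.

0.0408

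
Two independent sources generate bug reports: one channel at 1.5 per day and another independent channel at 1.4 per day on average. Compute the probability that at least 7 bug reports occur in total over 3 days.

Independent Poisson processes superpose: combined rate λ = 1.5 + 1.4 = 2.9 per day.
Over the interval, μ = 2.9 × 3 = 8.7 (3 days).
P(N ≥ 7) = 1 − P(N ≤ 6) ≈ 0.7645.

0.7645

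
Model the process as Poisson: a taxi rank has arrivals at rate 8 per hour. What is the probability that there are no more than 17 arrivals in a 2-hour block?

Over the interval, μ = 8 × 2 = 16 (a 2-hour block = 2 hours).
P(N ≤ 17) = Σ_{j=0}^{17} e^(−μ) μ^j/j! ≈ 0.6593.

0.6593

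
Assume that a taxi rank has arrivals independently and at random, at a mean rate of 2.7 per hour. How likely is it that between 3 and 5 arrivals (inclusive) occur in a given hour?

With mean μ = 2.7 per hour,
P(3 ≤ N ≤ 5) = Σ_{j=3}^{5} e^(−2.7) · 2.7^j/j! ≈ 0.4496.

0.4496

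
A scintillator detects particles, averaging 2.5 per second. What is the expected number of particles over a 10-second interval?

E[N] = λt = 2.5 × 10 = 25 (a 10-second interval = 10 seconds).

25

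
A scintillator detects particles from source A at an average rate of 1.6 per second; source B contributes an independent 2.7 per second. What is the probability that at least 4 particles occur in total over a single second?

Independent Poisson processes superpose: combined rate λ = 1.6 + 2.7 = 4.3 per second.
So μ = 4.3.
P(N ≥ 4) = 1 − P(N ≤ 3) ≈ 0.6228.

0.6228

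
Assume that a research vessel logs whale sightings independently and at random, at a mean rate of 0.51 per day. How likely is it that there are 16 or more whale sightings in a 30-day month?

0.4626

Over the interval, μ = 0.51 × 30 = 15.3 (a 30-day month = 30 days).
P(N ≥ 16) = 1 − P(N ≤ 15) = 1 − Σ_{j=0}^{15} e^(−μ) μ^j/j! ≈ 0.4626.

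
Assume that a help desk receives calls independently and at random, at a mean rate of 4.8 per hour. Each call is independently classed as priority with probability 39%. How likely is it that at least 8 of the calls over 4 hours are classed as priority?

Thinning: the calls that are classed as priority themselves form a Poisson process with rate 0.39 × 4.8 = 1.872 per hour.
Over the interval, μ = 1.872 × 4 = 7.488 (4 hours).
P(N ≥ 8) = 1 − P(N ≤ 7) ≈ 0.4736.

0.4736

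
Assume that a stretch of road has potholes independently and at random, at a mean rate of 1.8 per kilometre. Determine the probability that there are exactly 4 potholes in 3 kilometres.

Over the interval, μ = 1.8 × 3 = 5.4 (3 kilometres).
P(N = 4) = e^(−μ) μ^4/4! = e^(−5.4) · 5.4^4/24 ≈ 0.1600.

0.1600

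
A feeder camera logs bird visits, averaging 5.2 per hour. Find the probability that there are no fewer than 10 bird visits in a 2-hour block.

Over the interval, μ = 5.2 × 2 = 10.4 (a 2-hour block = 2 hours).
P(N ≥ 10) = 1 − P(N ≤ 9) = 1 − Σ_{j=0}^{9} e^(−μ) μ^j/j! ≈ 0.5910.

0.5910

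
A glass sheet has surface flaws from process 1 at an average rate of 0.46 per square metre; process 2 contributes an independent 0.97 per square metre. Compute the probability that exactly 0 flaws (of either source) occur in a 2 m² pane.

Independent Poisson processes superpose: combined rate λ = 0.46 + 0.97 = 1.43 per square metre.
Over the interval, μ = 1.43 × 2 = 2.86 (a 2 m² pane = 2 square metres).
P(N = 0) = e^(−2.86) · 2.86^0/0! ≈ 0.0573.

0.0573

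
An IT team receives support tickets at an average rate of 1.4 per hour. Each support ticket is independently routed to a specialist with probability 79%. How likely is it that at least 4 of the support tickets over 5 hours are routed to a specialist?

Thinning: the support tickets that are routed to a specialist themselves form a Poisson process with rate 0.79 × 1.4 = 1.106 per hour.
Over the interval, μ = 1.106 × 5 = 5.53 (5 hours).
P(N ≥ 4) = 1 − P(N ≤ 3) ≈ 0.8017.

0.8017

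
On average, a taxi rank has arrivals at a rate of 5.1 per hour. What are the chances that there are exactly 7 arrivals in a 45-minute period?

Over the interval, μ = 5.1 × 0.75 = 3.825 (a 45-minute period = 0.75 hours).
P(N = 7) = e^(−μ) μ^7/7! = e^(−3.825) · 3.825^7/5040 ≈ 0.0519.

0.0519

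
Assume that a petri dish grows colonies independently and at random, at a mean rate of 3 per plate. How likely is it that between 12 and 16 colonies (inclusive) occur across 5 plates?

0.4794

Over the interval, μ = 3 × 5 = 15 (5 plates).
P(12 ≤ N ≤ 16) = Σ_{j=12}^{16} e^(−15) · 15^j/j! ≈ 0.4794.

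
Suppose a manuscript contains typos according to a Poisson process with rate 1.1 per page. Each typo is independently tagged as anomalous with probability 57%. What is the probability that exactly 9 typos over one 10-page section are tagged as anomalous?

0.0781

Thinning: the typos that are tagged as anomalous themselves form a Poisson process with rate 0.57 × 1.1 = 0.627 per page.
Over the interval, μ = 0.627 × 10 = 6.27 (a 10-page section = 10 pages).
P(N = 9) = e^(−6.27) · 6.27^9/9! ≈ 0.0781.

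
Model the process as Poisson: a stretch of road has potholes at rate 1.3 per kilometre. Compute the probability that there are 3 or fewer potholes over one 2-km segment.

Over the interval, μ = 1.3 × 2 = 2.6 (a 2-km segment = 2 kilometres).
P(N ≤ 3) = Σ_{j=0}^{3} e^(−μ) μ^j/j! ≈ 0.7360.

0.7360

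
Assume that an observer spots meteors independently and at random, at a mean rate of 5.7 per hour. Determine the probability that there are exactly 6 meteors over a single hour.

0.1594

With mean μ = 5.7 per hour,
P(N = 6) = e^(−μ) μ^6/6! = e^(−5.7) · 5.7^6/720 ≈ 0.1594.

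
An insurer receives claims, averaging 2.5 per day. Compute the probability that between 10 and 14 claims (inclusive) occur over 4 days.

0.4586

Over the interval, μ = 2.5 × 4 = 10 (4 days).
P(10 ≤ N ≤ 14) = Σ_{j=10}^{14} e^(−10) · 10^j/j! ≈ 0.4586.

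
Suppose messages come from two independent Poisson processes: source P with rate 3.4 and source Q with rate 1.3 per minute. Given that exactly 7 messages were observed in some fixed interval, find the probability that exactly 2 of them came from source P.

Given the total, each event is independently from source P with probability p = λ_P/(λ_P+λ_Q) = 3.4/4.7 ≈ 0.7234.
So K ~ Binomial(7, 3.4/4.7): P(K = 2) = C(7,2) · (3.4/4.7)^2 · (1.3/4.7)^5 ≈ 0.0178.

0.0178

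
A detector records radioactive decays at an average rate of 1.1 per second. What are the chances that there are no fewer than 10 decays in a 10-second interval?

0.6595

Over the interval, μ = 1.1 × 10 = 11 (a 10-second interval = 10 seconds).
P(N ≥ 10) = 1 − P(N ≤ 9) = 1 − Σ_{j=0}^{9} e^(−μ) μ^j/j! ≈ 0.6595.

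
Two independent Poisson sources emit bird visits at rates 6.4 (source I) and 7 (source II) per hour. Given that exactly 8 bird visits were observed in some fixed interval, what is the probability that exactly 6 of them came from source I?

0.0907

Given the total, each event is independently from source I with probability p = λ_I/(λ_I+λ_II) = 6.4/13.4 ≈ 0.4776.
So K ~ Binomial(8, 6.4/13.4): P(K = 6) = C(8,6) · (6.4/13.4)^6 · (7/13.4)^2 ≈ 0.0907.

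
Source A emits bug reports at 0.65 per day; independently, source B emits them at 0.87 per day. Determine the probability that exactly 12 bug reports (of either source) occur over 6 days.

0.0757

Independent Poisson processes superpose: combined rate λ = 0.65 + 0.87 = 1.52 per day.
Over the interval, μ = 1.52 × 6 = 9.12 (6 days).
P(N = 12) = e^(−9.12) · 9.12^12/12! ≈ 0.0757.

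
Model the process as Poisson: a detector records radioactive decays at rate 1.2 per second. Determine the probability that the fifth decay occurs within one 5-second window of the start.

Over the interval, μ = 1.2 × 5 = 6 (a 5-second window = 5 seconds).
The fifth arrival falls in the interval iff at least 5 events occur there: P(S_5 ≤ t) = P(N ≥ 5) = 1 − P(N ≤ 4) ≈ 0.7149.

0.7149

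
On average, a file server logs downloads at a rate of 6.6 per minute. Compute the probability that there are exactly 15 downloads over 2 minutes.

0.0911

Over the interval, μ = 6.6 × 2 = 13.2 (2 minutes).
P(N = 15) = e^(−μ) μ^15/15! = e^(−13.2) · 13.2^15/1307674368000 ≈ 0.0911.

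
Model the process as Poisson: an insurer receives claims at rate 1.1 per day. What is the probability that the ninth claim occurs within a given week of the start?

Over the interval, μ = 1.1 × 7 = 7.7 (a week = 7 days).
The ninth arrival falls in the interval iff at least 9 events occur there: P(S_9 ≤ t) = P(N ≥ 9) = 1 − P(N ≤ 8) ≈ 0.3657.

0.3657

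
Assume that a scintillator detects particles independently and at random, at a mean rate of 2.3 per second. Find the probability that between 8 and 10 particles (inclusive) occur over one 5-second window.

0.2880

Over the interval, μ = 2.3 × 5 = 11.5 (a 5-second window = 5 seconds).
P(8 ≤ N ≤ 10) = Σ_{j=8}^{10} e^(−11.5) · 11.5^j/j! ≈ 0.2880.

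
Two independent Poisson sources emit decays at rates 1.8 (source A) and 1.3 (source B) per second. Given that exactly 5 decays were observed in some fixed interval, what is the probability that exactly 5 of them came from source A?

Given the total, each event is independently from source A with probability p = λ_A/(λ_A+λ_B) = 1.8/3.1 ≈ 0.5806.
So K ~ Binomial(5, 1.8/3.1): P(K = 5) = C(5,5) · (1.8/3.1)^5 · (1.3/3.1)^0 ≈ 0.0660.

0.0660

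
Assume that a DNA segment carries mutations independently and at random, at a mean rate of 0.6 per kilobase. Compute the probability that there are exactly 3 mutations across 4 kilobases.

Over the interval, μ = 0.6 × 4 = 2.4 (4 kilobases).
P(N = 3) = e^(−μ) μ^3/3! = e^(−2.4) · 2.4^3/6 ≈ 0.2090.

0.2090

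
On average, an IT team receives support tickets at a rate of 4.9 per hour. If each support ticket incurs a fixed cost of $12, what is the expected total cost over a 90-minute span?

E[N] = 4.9 × 1.5 = 7.35 (a 90-minute span = 1.5 hours); E[cost] = 7.35 × $12 = $88.2.

$88.2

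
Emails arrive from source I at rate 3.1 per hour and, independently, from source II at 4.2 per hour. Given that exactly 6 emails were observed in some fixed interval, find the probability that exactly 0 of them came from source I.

Given the total, each event is independently from source I with probability p = λ_I/(λ_I+λ_II) = 3.1/7.3 ≈ 0.4247.
So K ~ Binomial(6, 3.1/7.3): P(K = 0) = C(6,0) · (3.1/7.3)^0 · (4.2/7.3)^6 ≈ 0.0363.

0.0363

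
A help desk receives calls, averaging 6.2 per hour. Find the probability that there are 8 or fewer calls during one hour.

With mean μ = 6.2 per hour,
P(N ≤ 8) = Σ_{j=0}^{8} e^(−μ) μ^j/j! ≈ 0.8259.

0.8259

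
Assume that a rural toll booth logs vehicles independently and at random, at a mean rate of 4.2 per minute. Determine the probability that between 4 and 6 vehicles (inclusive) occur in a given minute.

With mean μ = 4.2 per minute,
P(4 ≤ N ≤ 6) = Σ_{j=4}^{6} e^(−4.2) · 4.2^j/j! ≈ 0.4721.

0.4721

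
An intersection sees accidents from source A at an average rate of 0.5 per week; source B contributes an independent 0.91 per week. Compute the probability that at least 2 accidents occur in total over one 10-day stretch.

Independent Poisson processes superpose: combined rate λ = 0.5 + 0.91 = 1.41 per week.
Over the interval, μ = 1.41 × 10/7 ≈ 2.01429 (a 10-day stretch = 10/7 weeks).
P(N ≥ 2) = 1 − P(N ≤ 1) ≈ 0.5978.

0.5978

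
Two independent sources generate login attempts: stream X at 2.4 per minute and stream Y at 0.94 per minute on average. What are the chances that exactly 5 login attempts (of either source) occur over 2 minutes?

Independent Poisson processes superpose: combined rate λ = 2.4 + 0.94 = 3.34 per minute.
Over the interval, μ = 3.34 × 2 = 6.68 (2 minutes).
P(N = 5) = e^(−6.68) · 6.68^5/5! ≈ 0.1392.

0.1392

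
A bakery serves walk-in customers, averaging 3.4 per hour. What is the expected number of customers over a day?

E[N] = λt = 3.4 × 24 = 81.6 (a day = 24 hours).

81.6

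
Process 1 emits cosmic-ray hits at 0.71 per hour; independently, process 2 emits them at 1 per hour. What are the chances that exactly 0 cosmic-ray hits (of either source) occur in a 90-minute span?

0.0769

Independent Poisson processes superpose: combined rate λ = 0.71 + 1 = 1.71 per hour.
Over the interval, μ = 1.71 × 1.5 = 2.565 (a 90-minute span = 1.5 hours).
P(N = 0) = e^(−2.565) · 2.565^0/0! ≈ 0.0769.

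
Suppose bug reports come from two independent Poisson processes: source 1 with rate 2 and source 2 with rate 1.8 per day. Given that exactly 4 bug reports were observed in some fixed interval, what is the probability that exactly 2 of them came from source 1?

Given the total, each event is independently from source 1 with probability p = λ_1/(λ_1+λ_2) = 2/3.8 ≈ 0.5263.
So K ~ Binomial(4, 2/3.8): P(K = 2) = C(4,2) · (2/3.8)^2 · (1.8/3.8)^2 ≈ 0.3729.

0.3729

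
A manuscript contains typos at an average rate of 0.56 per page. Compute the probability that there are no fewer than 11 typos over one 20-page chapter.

0.5638

Over the interval, μ = 0.56 × 20 = 11.2 (a 20-page chapter = 20 pages).
P(N ≥ 11) = 1 − P(N ≤ 10) = 1 − Σ_{j=0}^{10} e^(−μ) μ^j/j! ≈ 0.5638.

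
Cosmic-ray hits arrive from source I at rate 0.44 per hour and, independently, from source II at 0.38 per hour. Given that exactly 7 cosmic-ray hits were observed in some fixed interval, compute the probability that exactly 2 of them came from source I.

0.1292

Given the total, each event is independently from source I with probability p = λ_I/(λ_I+λ_II) = 0.44/0.82 ≈ 0.5366.
So K ~ Binomial(7, 0.44/0.82): P(K = 2) = C(7,2) · (0.44/0.82)^2 · (0.38/0.82)^5 ≈ 0.1292.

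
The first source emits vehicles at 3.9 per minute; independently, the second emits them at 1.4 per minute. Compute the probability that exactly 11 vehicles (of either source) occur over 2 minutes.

Independent Poisson processes superpose: combined rate λ = 3.9 + 1.4 = 5.3 per minute.
Over the interval, μ = 5.3 × 2 = 10.6 (2 minutes).
P(N = 11) = e^(−10.6) · 10.6^11/11! ≈ 0.1185.

0.1185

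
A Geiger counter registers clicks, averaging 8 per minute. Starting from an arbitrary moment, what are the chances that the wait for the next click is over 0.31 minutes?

0.0837

The wait for the next event is exponential with rate λ = 8 per minute.
P(T > 0.31) = e^(−λt) = e^(−8 × 0.31) = e^(−2.48) ≈ 0.0837.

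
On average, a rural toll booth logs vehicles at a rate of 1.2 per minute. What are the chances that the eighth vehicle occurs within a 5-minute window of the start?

Over the interval, μ = 1.2 × 5 = 6 (a 5-minute window = 5 minutes).
The eighth arrival falls in the interval iff at least 8 events occur there: P(S_8 ≤ t) = P(N ≥ 8) = 1 − P(N ≤ 7) ≈ 0.2560.

0.2560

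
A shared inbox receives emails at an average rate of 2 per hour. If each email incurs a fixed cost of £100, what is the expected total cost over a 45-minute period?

£150

E[N] = 2 × 0.75 = 1.5 (a 45-minute period = 0.75 hours); E[cost] = 1.5 × £100 = £150.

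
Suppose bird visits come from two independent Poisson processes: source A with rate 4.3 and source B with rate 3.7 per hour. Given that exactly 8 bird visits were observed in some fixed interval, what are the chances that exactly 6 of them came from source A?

Given the total, each event is independently from source A with probability p = λ_A/(λ_A+λ_B) = 4.3/8 = 0.5375.
So K ~ Binomial(8, 4.3/8): P(K = 6) = C(8,6) · (4.3/8)^6 · (3.7/8)^2 ≈ 0.1444.

0.1444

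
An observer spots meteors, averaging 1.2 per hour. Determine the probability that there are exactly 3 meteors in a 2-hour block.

0.2090

Over the interval, μ = 1.2 × 2 = 2.4 (a 2-hour block = 2 hours).
P(N = 3) = e^(−μ) μ^3/3! = e^(−2.4) · 2.4^3/6 ≈ 0.2090.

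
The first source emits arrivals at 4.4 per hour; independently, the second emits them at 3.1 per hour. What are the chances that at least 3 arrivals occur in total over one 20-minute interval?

Independent Poisson processes superpose: combined rate λ = 4.4 + 3.1 = 7.5 per hour.
Over the interval, μ = 7.5 × 1/3 = 2.5 (a 20-minute interval = 1/3 hours).
P(N ≥ 3) = 1 − P(N ≤ 2) ≈ 0.4562.

0.4562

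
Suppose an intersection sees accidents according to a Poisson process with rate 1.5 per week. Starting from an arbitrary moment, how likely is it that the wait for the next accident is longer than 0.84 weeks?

0.2837

The wait for the next event is exponential with rate λ = 1.5 per week.
P(T > 0.84) = e^(−λt) = e^(−1.5 × 0.84) = e^(−1.26) ≈ 0.2837.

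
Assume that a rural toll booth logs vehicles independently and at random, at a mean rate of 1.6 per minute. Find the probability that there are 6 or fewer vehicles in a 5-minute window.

0.3134

Over the interval, μ = 1.6 × 5 = 8 (a 5-minute window = 5 minutes).
P(N ≤ 6) = Σ_{j=0}^{6} e^(−μ) μ^j/j! ≈ 0.3134.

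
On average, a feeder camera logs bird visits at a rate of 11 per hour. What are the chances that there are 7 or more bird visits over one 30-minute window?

0.3140

Over the interval, μ = 11 × 0.5 = 5.5 (a 30-minute window = 0.5 hours).
P(N ≥ 7) = 1 − P(N ≤ 6) = 1 − Σ_{j=0}^{6} e^(−μ) μ^j/j! ≈ 0.3140.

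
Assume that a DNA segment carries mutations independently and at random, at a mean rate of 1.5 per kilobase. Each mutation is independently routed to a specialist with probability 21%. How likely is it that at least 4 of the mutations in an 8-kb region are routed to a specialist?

0.2467

Thinning: the mutations that are routed to a specialist themselves form a Poisson process with rate 0.21 × 1.5 = 0.315 per kilobase.
Over the interval, μ = 0.315 × 8 = 2.52 (an 8-kb region = 8 kilobases).
P(N ≥ 4) = 1 − P(N ≤ 3) ≈ 0.2467.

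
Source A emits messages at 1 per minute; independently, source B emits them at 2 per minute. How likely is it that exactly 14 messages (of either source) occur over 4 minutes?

0.0905

Independent Poisson processes superpose: combined rate λ = 1 + 2 = 3 per minute.
Over the interval, μ = 3 × 4 = 12 (4 minutes).
P(N = 14) = e^(−12) · 12^14/14! ≈ 0.0905.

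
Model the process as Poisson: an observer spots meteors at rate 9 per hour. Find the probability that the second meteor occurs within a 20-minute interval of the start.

0.8009

Over the interval, μ = 9 × 1/3 = 3 (a 20-minute interval = 1/3 hours).
The second arrival falls in the interval iff at least 2 events occur there: P(S_2 ≤ t) = P(N ≥ 2) = 1 − P(N ≤ 1) ≈ 0.8009.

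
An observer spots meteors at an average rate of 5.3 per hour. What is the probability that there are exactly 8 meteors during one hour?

With mean μ = 5.3 per hour,
P(N = 8) = e^(−μ) μ^8/8! = e^(−5.3) · 5.3^8/40320 ≈ 0.0771.

0.0771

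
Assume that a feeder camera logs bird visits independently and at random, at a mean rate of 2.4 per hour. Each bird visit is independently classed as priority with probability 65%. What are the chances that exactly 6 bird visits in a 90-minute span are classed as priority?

0.0220

Thinning: the bird visits that are classed as priority themselves form a Poisson process with rate 0.65 × 2.4 = 1.56 per hour.
Over the interval, μ = 1.56 × 1.5 = 2.34 (a 90-minute span = 1.5 hours).
P(N = 6) = e^(−2.34) · 2.34^6/6! ≈ 0.0220.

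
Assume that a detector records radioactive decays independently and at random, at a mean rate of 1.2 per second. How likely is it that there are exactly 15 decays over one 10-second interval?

Over the interval, μ = 1.2 × 10 = 12 (a 10-second interval = 10 seconds).
P(N = 15) = e^(−μ) μ^15/15! = e^(−12) · 12^15/1307674368000 ≈ 0.0724.

0.0724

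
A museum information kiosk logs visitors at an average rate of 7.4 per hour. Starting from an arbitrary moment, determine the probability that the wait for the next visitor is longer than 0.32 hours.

0.0937

The wait for the next event is exponential with rate λ = 7.4 per hour.
P(T > 0.32) = e^(−λt) = e^(−7.4 × 0.32) = e^(−2.368) ≈ 0.0937.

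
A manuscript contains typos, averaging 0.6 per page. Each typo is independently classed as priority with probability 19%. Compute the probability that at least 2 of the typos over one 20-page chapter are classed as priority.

Thinning: the typos that are classed as priority themselves form a Poisson process with rate 0.19 × 0.6 = 0.114 per page.
Over the interval, μ = 0.114 × 20 = 2.28 (a 20-page chapter = 20 pages).
P(N ≥ 2) = 1 − P(N ≤ 1) ≈ 0.6645.

0.6645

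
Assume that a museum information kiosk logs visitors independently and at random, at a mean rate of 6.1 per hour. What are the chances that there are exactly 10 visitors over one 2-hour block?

0.1013

Over the interval, μ = 6.1 × 2 = 12.2 (a 2-hour block = 2 hours).
P(N = 10) = e^(−μ) μ^10/10! = e^(−12.2) · 12.2^10/3628800 ≈ 0.1013.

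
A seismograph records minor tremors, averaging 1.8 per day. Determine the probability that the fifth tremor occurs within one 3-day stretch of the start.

0.6267

Over the interval, μ = 1.8 × 3 = 5.4 (a 3-day stretch = 3 days).
The fifth arrival falls in the interval iff at least 5 events occur there: P(S_5 ≤ t) = P(N ≥ 5) = 1 − P(N ≤ 4) ≈ 0.6267.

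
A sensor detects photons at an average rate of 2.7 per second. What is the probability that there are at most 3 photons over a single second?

With mean μ = 2.7 per second,
P(N ≤ 3) = Σ_{j=0}^{3} e^(−μ) μ^j/j! ≈ 0.7141.

0.7141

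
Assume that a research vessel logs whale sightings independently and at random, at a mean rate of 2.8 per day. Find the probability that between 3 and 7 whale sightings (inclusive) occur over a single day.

With mean μ = 2.8 per day,
P(3 ≤ N ≤ 7) = Σ_{j=3}^{7} e^(−2.8) · 2.8^j/j! ≈ 0.5224.

0.5224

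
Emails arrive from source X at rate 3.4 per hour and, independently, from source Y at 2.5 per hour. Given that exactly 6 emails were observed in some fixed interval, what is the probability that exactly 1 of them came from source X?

Given the total, each event is independently from source X with probability p = λ_X/(λ_X+λ_Y) = 3.4/5.9 ≈ 0.5763.
So K ~ Binomial(6, 3.4/5.9): P(K = 1) = C(6,1) · (3.4/5.9)^1 · (2.5/5.9)^5 ≈ 0.0472.

0.0472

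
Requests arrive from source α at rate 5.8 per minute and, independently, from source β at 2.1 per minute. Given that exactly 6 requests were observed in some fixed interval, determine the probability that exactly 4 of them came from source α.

0.3079

Given the total, each event is independently from source α with probability p = λ_α/(λ_α+λ_β) = 5.8/7.9 ≈ 0.7342.
So K ~ Binomial(6, 5.8/7.9): P(K = 4) = C(6,4) · (5.8/7.9)^4 · (2.1/7.9)^2 ≈ 0.3079.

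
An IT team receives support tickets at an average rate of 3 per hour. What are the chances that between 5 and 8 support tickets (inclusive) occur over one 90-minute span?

0.4276

Over the interval, μ = 3 × 1.5 = 4.5 (a 90-minute span = 1.5 hours).
P(5 ≤ N ≤ 8) = Σ_{j=5}^{8} e^(−4.5) · 4.5^j/j! ≈ 0.4276.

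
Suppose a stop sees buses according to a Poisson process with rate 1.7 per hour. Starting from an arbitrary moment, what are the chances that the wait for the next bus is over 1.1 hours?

0.1541

The wait for the next event is exponential with rate λ = 1.7 per hour.
P(T > 1.1) = e^(−λt) = e^(−1.7 × 1.1) = e^(−1.87) ≈ 0.1541.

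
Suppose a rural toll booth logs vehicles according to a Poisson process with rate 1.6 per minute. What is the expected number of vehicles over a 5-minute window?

E[N] = λt = 1.6 × 5 = 8 (a 5-minute window = 5 minutes).

8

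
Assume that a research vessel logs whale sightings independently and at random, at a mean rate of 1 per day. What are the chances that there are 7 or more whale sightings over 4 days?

0.1107

Over the interval, μ = 1 × 4 = 4 (4 days).
P(N ≥ 7) = 1 − P(N ≤ 6) = 1 − Σ_{j=0}^{6} e^(−μ) μ^j/j! ≈ 0.1107.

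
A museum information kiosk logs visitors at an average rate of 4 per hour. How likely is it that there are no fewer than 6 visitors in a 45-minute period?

Over the interval, μ = 4 × 0.75 = 3 (a 45-minute period = 0.75 hours).
P(N ≥ 6) = 1 − P(N ≤ 5) = 1 − Σ_{j=0}^{5} e^(−μ) μ^j/j! ≈ 0.0839.

0.0839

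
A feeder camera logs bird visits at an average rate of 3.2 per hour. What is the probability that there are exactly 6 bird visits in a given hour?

0.0608

With mean μ = 3.2 per hour,
P(N = 6) = e^(−μ) μ^6/6! = e^(−3.2) · 3.2^6/720 ≈ 0.0608.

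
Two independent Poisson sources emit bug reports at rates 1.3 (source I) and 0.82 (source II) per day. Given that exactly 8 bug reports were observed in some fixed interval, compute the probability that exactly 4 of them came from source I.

0.2215

Given the total, each event is independently from source I with probability p = λ_I/(λ_I+λ_II) = 1.3/2.12 ≈ 0.6132.
So K ~ Binomial(8, 1.3/2.12): P(K = 4) = C(8,4) · (1.3/2.12)^4 · (0.82/2.12)^4 ≈ 0.2215.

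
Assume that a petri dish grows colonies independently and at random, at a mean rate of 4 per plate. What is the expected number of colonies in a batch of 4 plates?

16

E[N] = λt = 4 × 4 = 16 (a batch of 4 plates = 4 plates).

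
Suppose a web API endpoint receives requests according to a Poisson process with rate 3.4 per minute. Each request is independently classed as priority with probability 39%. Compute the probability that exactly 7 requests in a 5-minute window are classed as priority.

Thinning: the requests that are classed as priority themselves form a Poisson process with rate 0.39 × 3.4 = 1.326 per minute.
Over the interval, μ = 1.326 × 5 = 6.63 (a 5-minute window = 5 minutes).
P(N = 7) = e^(−6.63) · 6.63^7/7! ≈ 0.1475.

0.1475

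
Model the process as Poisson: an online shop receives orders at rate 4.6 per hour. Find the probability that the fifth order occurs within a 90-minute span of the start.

Over the interval, μ = 4.6 × 1.5 = 6.9 (a 90-minute span = 1.5 hours).
The fifth arrival falls in the interval iff at least 5 events occur there: P(S_5 ≤ t) = P(N ≥ 5) = 1 − P(N ≤ 4) ≈ 0.8177.

0.8177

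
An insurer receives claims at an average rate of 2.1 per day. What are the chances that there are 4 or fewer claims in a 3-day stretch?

Over the interval, μ = 2.1 × 3 = 6.3 (a 3-day stretch = 3 days).
P(N ≤ 4) = Σ_{j=0}^{4} e^(−μ) μ^j/j! ≈ 0.2469.

0.2469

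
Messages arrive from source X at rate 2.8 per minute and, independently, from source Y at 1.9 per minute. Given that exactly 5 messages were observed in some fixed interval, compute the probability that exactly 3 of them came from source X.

Given the total, each event is independently from source X with probability p = λ_X/(λ_X+λ_Y) = 2.8/4.7 ≈ 0.5957.
So K ~ Binomial(5, 2.8/4.7): P(K = 3) = C(5,3) · (2.8/4.7)^3 · (1.9/4.7)^2 ≈ 0.3455.

0.3455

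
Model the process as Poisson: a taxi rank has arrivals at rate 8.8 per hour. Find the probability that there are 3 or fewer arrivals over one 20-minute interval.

Over the interval, μ = 8.8 × 1/3 ≈ 2.93333 (a 20-minute interval = 1/3 hours).
P(N ≤ 3) = Σ_{j=0}^{3} e^(−μ) μ^j/j! ≈ 0.6622.

0.6622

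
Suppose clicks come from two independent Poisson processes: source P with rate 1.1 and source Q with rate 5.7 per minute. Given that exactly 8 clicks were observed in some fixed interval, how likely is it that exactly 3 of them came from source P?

0.0981

Given the total, each event is independently from source P with probability p = λ_P/(λ_P+λ_Q) = 1.1/6.8 ≈ 0.1618.
So K ~ Binomial(8, 1.1/6.8): P(K = 3) = C(8,3) · (1.1/6.8)^3 · (5.7/6.8)^5 ≈ 0.0981.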